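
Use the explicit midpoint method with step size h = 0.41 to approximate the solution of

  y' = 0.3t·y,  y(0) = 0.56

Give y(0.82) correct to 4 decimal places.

Midpoint: k1 = f(t_n, y_n); k2 = f(t_n + h/2, y_n + (h/2)·k1); y_{n+1} = y_n + h·k2.
t=0.000000, y=0.560000:
  k1 = f(0.000000, 0.560000) = 0.000000
  k2 = f(0.205000, 0.560000) = 0.034440
  y ← 0.560000 + 0.41·0.034440 = 0.574120
t=0.410000, y=0.574120:
  k1 = f(0.410000, 0.574120) = 0.070617
  k2 = f(0.615000, 0.588597) = 0.108596
  y ← 0.574120 + 0.41·0.108596 = 0.618645
y(0.82) ≈ 0.6186

0.6186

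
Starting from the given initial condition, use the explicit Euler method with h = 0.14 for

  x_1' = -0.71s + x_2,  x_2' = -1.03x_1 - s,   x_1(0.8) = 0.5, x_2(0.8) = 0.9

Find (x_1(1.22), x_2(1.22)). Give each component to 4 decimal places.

Euler on (x_1,x_2): x_1_{n+1} = x_1_n + h·x_1', x_2_{n+1} = x_2_n + h·x_2'.
0.800000: (0.500000, 0.900000); f=(0.332000, -1.315000) → (0.546480, 0.715900)
0.940000: (0.546480, 0.715900); f=(0.048500, -1.502874) → (0.553270, 0.505498)
1.080000: (0.553270, 0.505498); f=(-0.261302, -1.649868) → (0.516688, 0.274516)
(x_1(1.22), x_2(1.22)) ≈ (0.5167, 0.2745)

0.5167, 0.2745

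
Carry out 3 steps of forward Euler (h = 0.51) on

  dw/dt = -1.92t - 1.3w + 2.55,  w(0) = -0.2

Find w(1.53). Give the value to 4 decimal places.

0.7117

Euler: w_{n+1} = w_n + h·f(t_n, w_n).
t=0.000000, w=-0.200000: f=2.810000 → w ← -0.200000 + 0.51·2.810000 = 1.233100
t=0.510000, w=1.233100: f=-0.032230 → w ← 1.233100 + 0.51·(-0.032230) = 1.216663
t=1.020000, w=1.216663: f=-0.990062 → w ← 1.216663 + 0.51·(-0.990062) = 0.711731
w(1.53) ≈ 0.7117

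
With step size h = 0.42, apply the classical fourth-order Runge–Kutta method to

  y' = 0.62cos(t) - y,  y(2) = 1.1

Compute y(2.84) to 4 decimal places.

RK4: k1 = f(t_n, y_n); k2 = f(t_n + h/2, y_n + (h/2)·k1); k3 = f(t_n + h/2, y_n + (h/2)·k2); k4 = f(t_n + h, y_n + h·k3); y_{n+1} = y_n + (h/6)·(k1 + 2k2 + 2k3 + k4).
t=2.000000, y=1.100000:
  k1 = f(2.000000, 1.100000) = -1.358011
  k2 = f(2.210000, 0.814818) = -1.184683
  k3 = f(2.210000, 0.851217) = -1.221082
  k4 = f(2.420000, 0.587146) = -1.052614
  y ← 1.100000 + (0.42/6)·(k1 + 2k2 + 2k3 + k4) = 0.594449
t=2.420000, y=0.594449:
  k1 = f(2.420000, 0.594449) = -1.059917
  k2 = f(2.630000, 0.371867) = -0.912486
  k3 = f(2.630000, 0.402827) = -0.943446
  k4 = f(2.840000, 0.198202) = -0.790218
  y ← 0.594449 + (0.42/6)·(k1 + 2k2 + 2k3 + k4) = 0.205109
y(2.84) ≈ 0.2051

0.2051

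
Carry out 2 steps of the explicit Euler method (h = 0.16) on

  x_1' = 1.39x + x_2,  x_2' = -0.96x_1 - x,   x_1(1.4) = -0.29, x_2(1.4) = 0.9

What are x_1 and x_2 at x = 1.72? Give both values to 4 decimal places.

0.6276, 0.4455

Euler on (x_1,x_2): x_1_{n+1} = x_1_n + h·x_1', x_2_{n+1} = x_2_n + h·x_2'.
1.400000: (-0.290000, 0.900000); f=(2.846000, -1.121600) → (0.165360, 0.720544)
1.560000: (0.165360, 0.720544); f=(2.888944, -1.718746) → (0.627591, 0.445545)
(x_1(1.72), x_2(1.72)) ≈ (0.6276, 0.4455)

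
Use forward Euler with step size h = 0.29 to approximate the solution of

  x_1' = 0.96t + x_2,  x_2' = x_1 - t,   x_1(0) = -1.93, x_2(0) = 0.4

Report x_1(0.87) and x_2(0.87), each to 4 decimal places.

-1.8414, -1.4541

Euler on (x_1,x_2): x_1_{n+1} = x_1_n + h·x_1', x_2_{n+1} = x_2_n + h·x_2'.
0.000000: (-1.930000, 0.400000); f=(0.400000, -1.930000) → (-1.814000, -0.159700)
0.290000: (-1.814000, -0.159700); f=(0.118700, -2.104000) → (-1.779577, -0.769860)
0.580000: (-1.779577, -0.769860); f=(-0.213060, -2.359577) → (-1.841364, -1.454137)
(x_1(0.87), x_2(0.87)) ≈ (-1.8414, -1.4541)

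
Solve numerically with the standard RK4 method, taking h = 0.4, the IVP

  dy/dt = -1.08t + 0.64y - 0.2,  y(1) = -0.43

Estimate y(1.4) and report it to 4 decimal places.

-1.2332

RK4: k1 = f(t_n, y_n); k2 = f(t_n + h/2, y_n + (h/2)·k1); k3 = f(t_n + h/2, y_n + (h/2)·k2); k4 = f(t_n + h, y_n + h·k3); y_{n+1} = y_n + (h/6)·(k1 + 2k2 + 2k3 + k4).
t=1.000000, y=-0.430000:
  k1 = f(1.000000, -0.430000) = -1.555200
  k2 = f(1.200000, -0.741040) = -1.970266
  k3 = f(1.200000, -0.824053) = -2.023394
  k4 = f(1.400000, -1.239358) = -2.505189
  y ← -0.430000 + (0.4/6)·(k1 + 2k2 + 2k3 + k4) = -1.233181
y(1.4) ≈ -1.2332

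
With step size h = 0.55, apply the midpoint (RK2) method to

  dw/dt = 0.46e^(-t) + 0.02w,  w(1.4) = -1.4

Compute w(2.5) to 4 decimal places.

Midpoint: k1 = f(t_n, w_n); k2 = f(t_n + h/2, w_n + (h/2)·k1); w_{n+1} = w_n + h·k2.
t=1.400000, w=-1.400000:
  k1 = f(1.400000, -1.400000) = 0.085435
  k2 = f(1.675000, -1.376505) = 0.058632
  w ← -1.400000 + 0.55·0.058632 = -1.367753
t=1.950000, w=-1.367753:
  k1 = f(1.950000, -1.367753) = 0.038091
  k2 = f(2.225000, -1.357278) = 0.022565
  w ← -1.367753 + 0.55·0.022565 = -1.355342
w(2.5) ≈ -1.3553

-1.3553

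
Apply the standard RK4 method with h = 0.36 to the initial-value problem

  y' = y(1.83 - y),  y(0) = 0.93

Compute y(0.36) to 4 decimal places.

1.2193

RK4: k1 = f(t_n, y_n); k2 = f(t_n + h/2, y_n + (h/2)·k1); k3 = f(t_n + h/2, y_n + (h/2)·k2); k4 = f(t_n + h, y_n + h·k3); y_{n+1} = y_n + (h/6)·(k1 + 2k2 + 2k3 + k4).
t=0.000000, y=0.930000:
  k1 = f(0.000000, 0.930000) = 0.837000
  k2 = f(0.180000, 1.080660) = 0.809782
  k3 = f(0.180000, 1.075761) = 0.811381
  k4 = f(0.360000, 1.222097) = 0.742916
  y ← 0.930000 + (0.36/6)·(k1 + 2k2 + 2k3 + k4) = 1.219335
y(0.36) ≈ 1.2193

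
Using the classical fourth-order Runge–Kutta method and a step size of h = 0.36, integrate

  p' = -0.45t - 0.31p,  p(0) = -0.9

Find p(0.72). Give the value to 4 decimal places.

-0.8284

RK4: k1 = f(t_n, p_n); k2 = f(t_n + h/2, p_n + (h/2)·k1); k3 = f(t_n + h/2, p_n + (h/2)·k2); k4 = f(t_n + h, p_n + h·k3); p_{n+1} = p_n + (h/6)·(k1 + 2k2 + 2k3 + k4).
t=0.000000, p=-0.900000:
  k1 = f(0.000000, -0.900000) = 0.279000
  k2 = f(0.180000, -0.849780) = 0.182432
  k3 = f(0.180000, -0.867162) = 0.187820
  k4 = f(0.360000, -0.832385) = 0.096039
  p ← -0.900000 + (0.36/6)·(k1 + 2k2 + 2k3 + k4) = -0.833067
t=0.360000, p=-0.833067:
  k1 = f(0.360000, -0.833067) = 0.096251
  k2 = f(0.540000, -0.815742) = 0.009880
  k3 = f(0.540000, -0.831289) = 0.014700
  k4 = f(0.720000, -0.827776) = -0.067390
  p ← -0.833067 + (0.36/6)·(k1 + 2k2 + 2k3 + k4) = -0.828386
p(0.72) ≈ -0.8284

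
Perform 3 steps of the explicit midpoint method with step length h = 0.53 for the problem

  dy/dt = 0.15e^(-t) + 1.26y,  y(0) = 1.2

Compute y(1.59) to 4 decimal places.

8.5522

Midpoint: k1 = f(t_n, y_n); k2 = f(t_n + h/2, y_n + (h/2)·k1); y_{n+1} = y_n + h·k2.
t=0.000000, y=1.200000:
  k1 = f(0.000000, 1.200000) = 1.662000
  k2 = f(0.265000, 1.640430) = 2.182023
  y ← 1.200000 + 0.53·2.182023 = 2.356472
t=0.530000, y=2.356472:
  k1 = f(0.530000, 2.356472) = 3.057445
  k2 = f(0.795000, 3.166695) = 4.057773
  y ← 2.356472 + 0.53·4.057773 = 4.507092
t=1.060000, y=4.507092:
  k1 = f(1.060000, 4.507092) = 5.730904
  k2 = f(1.325000, 6.025781) = 7.632355
  y ← 4.507092 + 0.53·7.632355 = 8.552240
y(1.59) ≈ 8.5522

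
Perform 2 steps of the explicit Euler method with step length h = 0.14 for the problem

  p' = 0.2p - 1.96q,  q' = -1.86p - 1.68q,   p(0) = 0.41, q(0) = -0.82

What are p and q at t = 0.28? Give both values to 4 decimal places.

Euler on (p,q): p_{n+1} = p_n + h·p', q_{n+1} = q_n + h·q'.
0.000000: (0.410000, -0.820000); f=(1.689200, 0.615000) → (0.646488, -0.733900)
0.140000: (0.646488, -0.733900); f=(1.567742, 0.030484) → (0.865972, -0.729632)
(p(0.28), q(0.28)) ≈ (0.8660, -0.7296)

0.8660, -0.7296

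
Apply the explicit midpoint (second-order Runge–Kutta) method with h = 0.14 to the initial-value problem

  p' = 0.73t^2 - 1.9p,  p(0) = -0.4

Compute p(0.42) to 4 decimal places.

Midpoint: k1 = f(t_n, p_n); k2 = f(t_n + h/2, p_n + (h/2)·k1); p_{n+1} = p_n + h·k2.
t=0.000000, p=-0.400000:
  k1 = f(0.000000, -0.400000) = 0.760000
  k2 = f(0.070000, -0.346800) = 0.662497
  p ← -0.400000 + 0.14·0.662497 = -0.307250
t=0.140000, p=-0.307250:
  k1 = f(0.140000, -0.307250) = 0.598084
  k2 = f(0.210000, -0.265385) = 0.536424
  p ← -0.307250 + 0.14·0.536424 = -0.232151
t=0.280000, p=-0.232151:
  k1 = f(0.280000, -0.232151) = 0.498319
  k2 = f(0.350000, -0.197269) = 0.464236
  p ← -0.232151 + 0.14·0.464236 = -0.167158
p(0.42) ≈ -0.1672

-0.1672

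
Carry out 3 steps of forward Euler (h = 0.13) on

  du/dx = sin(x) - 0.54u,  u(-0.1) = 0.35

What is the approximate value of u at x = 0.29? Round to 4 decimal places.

Euler: u_{n+1} = u_n + h·f(x_n, u_n).
x=-0.100000, u=0.350000: f=-0.288833 → u ← 0.350000 + 0.13·(-0.288833) = 0.312452
x=0.030000, u=0.312452: f=-0.138728 → u ← 0.312452 + 0.13·(-0.138728) = 0.294417
x=0.160000, u=0.294417: f=0.000333 → u ← 0.294417 + 0.13·0.000333 = 0.294460
u(0.29) ≈ 0.2945

0.2945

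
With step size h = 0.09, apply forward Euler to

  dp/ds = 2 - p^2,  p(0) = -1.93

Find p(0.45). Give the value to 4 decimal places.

-3.6540

Euler: p_{n+1} = p_n + h·f(s_n, p_n).
s=0.000000, p=-1.930000: f=-1.724900 → p ← -1.930000 + 0.09·(-1.724900) = -2.085241
s=0.090000, p=-2.085241: f=-2.348230 → p ← -2.085241 + 0.09·(-2.348230) = -2.296582
s=0.180000, p=-2.296582: f=-3.274288 → p ← -2.296582 + 0.09·(-3.274288) = -2.591268
s=0.270000, p=-2.591268: f=-4.714668 → p ← -2.591268 + 0.09·(-4.714668) = -3.015588
s=0.360000, p=-3.015588: f=-7.093769 → p ← -3.015588 + 0.09·(-7.093769) = -3.654027
p(0.45) ≈ -3.6540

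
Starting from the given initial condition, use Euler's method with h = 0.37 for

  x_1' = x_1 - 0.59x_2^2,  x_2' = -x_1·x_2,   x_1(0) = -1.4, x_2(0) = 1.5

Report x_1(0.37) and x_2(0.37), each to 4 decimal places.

Euler on (x_1,x_2): x_1_{n+1} = x_1_n + h·x_1', x_2_{n+1} = x_2_n + h·x_2'.
0.000000: (-1.400000, 1.500000); f=(-2.727500, 2.100000) → (-2.409175, 2.277000)
(x_1(0.37), x_2(0.37)) ≈ (-2.4092, 2.2770)

-2.4092, 2.2770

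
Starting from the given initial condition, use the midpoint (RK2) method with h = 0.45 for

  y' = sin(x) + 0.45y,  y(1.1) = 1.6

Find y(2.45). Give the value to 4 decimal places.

Midpoint: k1 = f(x_n, y_n); k2 = f(x_n + h/2, y_n + (h/2)·k1); y_{n+1} = y_n + h·k2.
x=1.100000, y=1.600000:
  k1 = f(1.100000, 1.600000) = 1.611207
  k2 = f(1.325000, 1.962522) = 1.853079
  y ← 1.600000 + 0.45·1.853079 = 2.433885
x=1.550000, y=2.433885:
  k1 = f(1.550000, 2.433885) = 2.095032
  k2 = f(1.775000, 2.905268) = 2.286593
  y ← 2.433885 + 0.45·2.286593 = 3.462852
x=2.000000, y=3.462852:
  k1 = f(2.000000, 3.462852) = 2.467581
  k2 = f(2.225000, 4.018058) = 2.601659
  y ← 3.462852 + 0.45·2.601659 = 4.633599
y(2.45) ≈ 4.6336

4.6336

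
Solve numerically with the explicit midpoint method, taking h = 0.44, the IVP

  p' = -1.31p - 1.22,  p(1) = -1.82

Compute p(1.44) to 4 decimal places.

Midpoint: k1 = f(x_n, p_n); k2 = f(x_n + h/2, p_n + (h/2)·k1); p_{n+1} = p_n + h·k2.
x=1.000000, p=-1.820000:
  k1 = f(1.000000, -1.820000) = 1.164200
  k2 = f(1.220000, -1.563876) = 0.828678
  p ← -1.820000 + 0.44·0.828678 = -1.455382
p(1.44) ≈ -1.4554

-1.4554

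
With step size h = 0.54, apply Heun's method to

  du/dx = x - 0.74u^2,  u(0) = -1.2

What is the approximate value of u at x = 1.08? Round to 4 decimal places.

-4.4002

Heun: k1 = f(x_n, u_n); k2 = f(x_n + h, u_n + h·k1); u_{n+1} = u_n + (h/2)·(k1 + k2).
x=0.000000, u=-1.200000:
  k1 = f(0.000000, -1.200000) = -1.065600
  k2 = f(0.540000, -1.775424) = -1.792576
  u ← -1.200000 + (0.54/2)·(-1.065600 + (-1.792576)) = -1.971708
x=0.540000, u=-1.971708:
  k1 = f(0.540000, -1.971708) = -2.336847
  k2 = f(1.080000, -3.233605) = -6.657589
  u ← -1.971708 + (0.54/2)·(-2.336847 + (-6.657589)) = -4.400205
u(1.08) ≈ -4.4002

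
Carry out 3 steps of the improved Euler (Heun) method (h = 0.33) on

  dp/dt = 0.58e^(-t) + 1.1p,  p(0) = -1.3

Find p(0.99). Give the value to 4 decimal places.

Heun: k1 = f(t_n, p_n); k2 = f(t_n + h, p_n + h·k1); p_{n+1} = p_n + (h/2)·(k1 + k2).
t=0.000000, p=-1.300000:
  k1 = f(0.000000, -1.300000) = -0.850000
  k2 = f(0.330000, -1.580500) = -1.321574
  p ← -1.300000 + (0.33/2)·(-0.850000 + (-1.321574)) = -1.658310
t=0.330000, p=-1.658310:
  k1 = f(0.330000, -1.658310) = -1.407165
  k2 = f(0.660000, -2.122674) = -2.035168
  p ← -1.658310 + (0.33/2)·(-1.407165 + (-2.035168)) = -2.226295
t=0.660000, p=-2.226295:
  k1 = f(0.660000, -2.226295) = -2.149150
  k2 = f(0.990000, -2.935514) = -3.013551
  p ← -2.226295 + (0.33/2)·(-2.149150 + (-3.013551)) = -3.078140
p(0.99) ≈ -3.0781

-3.0781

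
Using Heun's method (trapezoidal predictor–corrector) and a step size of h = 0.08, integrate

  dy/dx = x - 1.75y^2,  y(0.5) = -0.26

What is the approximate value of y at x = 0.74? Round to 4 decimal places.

-0.1291

Heun: k1 = f(x_n, y_n); k2 = f(x_n + h, y_n + h·k1); y_{n+1} = y_n + (h/2)·(k1 + k2).
x=0.500000, y=-0.260000:
  k1 = f(0.500000, -0.260000) = 0.381700
  k2 = f(0.580000, -0.229464) = 0.487856
  y ← -0.260000 + (0.08/2)·(0.381700 + 0.487856) = -0.225218
x=0.580000, y=-0.225218:
  k1 = f(0.580000, -0.225218) = 0.491235
  k2 = f(0.660000, -0.185919) = 0.599510
  y ← -0.225218 + (0.08/2)·(0.491235 + 0.599510) = -0.181588
x=0.660000, y=-0.181588:
  k1 = f(0.660000, -0.181588) = 0.602295
  k2 = f(0.740000, -0.133404) = 0.708856
  y ← -0.181588 + (0.08/2)·(0.602295 + 0.708856) = -0.129142
y(0.74) ≈ -0.1291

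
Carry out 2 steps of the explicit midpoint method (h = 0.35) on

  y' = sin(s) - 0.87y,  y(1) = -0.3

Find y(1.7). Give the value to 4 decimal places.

Midpoint: k1 = f(s_n, y_n); k2 = f(s_n + h/2, y_n + (h/2)·k1); y_{n+1} = y_n + h·k2.
s=1.000000, y=-0.300000:
  k1 = f(1.000000, -0.300000) = 1.102471
  k2 = f(1.175000, -0.107068) = 1.015839
  y ← -0.300000 + 0.35·1.015839 = 0.055544
s=1.350000, y=0.055544:
  k1 = f(1.350000, 0.055544) = 0.927400
  k2 = f(1.525000, 0.217839) = 0.809432
  y ← 0.055544 + 0.35·0.809432 = 0.338845
y(1.7) ≈ 0.3388

0.3388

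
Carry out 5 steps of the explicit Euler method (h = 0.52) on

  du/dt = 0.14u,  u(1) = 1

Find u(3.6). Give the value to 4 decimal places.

1.4210

Euler: u_{n+1} = u_n + h·f(t_n, u_n).
t=1.000000, u=1.000000: f=0.140000 → u ← 1.000000 + 0.52·0.140000 = 1.072800
t=1.520000, u=1.072800: f=0.150192 → u ← 1.072800 + 0.52·0.150192 = 1.150900
t=2.040000, u=1.150900: f=0.161126 → u ← 1.150900 + 0.52·0.161126 = 1.234685
t=2.560000, u=1.234685: f=0.172856 → u ← 1.234685 + 0.52·0.172856 = 1.324570
t=3.080000, u=1.324570: f=0.185440 → u ← 1.324570 + 0.52·0.185440 = 1.420999
u(3.6) ≈ 1.4210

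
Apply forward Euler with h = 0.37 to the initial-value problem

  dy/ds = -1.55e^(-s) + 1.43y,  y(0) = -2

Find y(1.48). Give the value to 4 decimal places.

Euler: y_{n+1} = y_n + h·f(s_n, y_n).
s=0.000000, y=-2.000000: f=-4.410000 → y ← -2.000000 + 0.37·(-4.410000) = -3.631700
s=0.370000, y=-3.631700: f=-6.263969 → y ← -3.631700 + 0.37·(-6.263969) = -5.949369
s=0.740000, y=-5.949369: f=-9.247124 → y ← -5.949369 + 0.37·(-9.247124) = -9.370804
s=1.110000, y=-9.370804: f=-13.911067 → y ← -9.370804 + 0.37·(-13.911067) = -14.517899
y(1.48) ≈ -14.5179

-14.5179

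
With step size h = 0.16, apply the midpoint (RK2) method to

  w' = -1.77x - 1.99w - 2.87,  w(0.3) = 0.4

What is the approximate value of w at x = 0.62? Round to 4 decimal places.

-0.6554

Midpoint: k1 = f(x_n, w_n); k2 = f(x_n + h/2, w_n + (h/2)·k1); w_{n+1} = w_n + h·k2.
x=0.300000, w=0.400000:
  k1 = f(0.300000, 0.400000) = -4.197000
  k2 = f(0.380000, 0.064240) = -3.670438
  w ← 0.400000 + 0.16·(-3.670438) = -0.187270
x=0.460000, w=-0.187270:
  k1 = f(0.460000, -0.187270) = -3.311533
  k2 = f(0.540000, -0.452193) = -2.925937
  w ← -0.187270 + 0.16·(-2.925937) = -0.655420
w(0.62) ≈ -0.6554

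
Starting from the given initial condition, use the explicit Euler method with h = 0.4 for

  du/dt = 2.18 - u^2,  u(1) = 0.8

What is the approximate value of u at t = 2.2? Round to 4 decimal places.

1.4747

Euler: u_{n+1} = u_n + h·f(t_n, u_n).
t=1.000000, u=0.800000: f=1.540000 → u ← 0.800000 + 0.4·1.540000 = 1.416000
t=1.400000, u=1.416000: f=0.174944 → u ← 1.416000 + 0.4·0.174944 = 1.485978
t=1.800000, u=1.485978: f=-0.028129 → u ← 1.485978 + 0.4·(-0.028129) = 1.474726
u(2.2) ≈ 1.4747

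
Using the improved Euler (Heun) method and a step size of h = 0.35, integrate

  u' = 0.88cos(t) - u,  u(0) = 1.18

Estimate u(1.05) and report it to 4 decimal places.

0.8522

Heun: k1 = f(t_n, u_n); k2 = f(t_n + h, u_n + h·k1); u_{n+1} = u_n + (h/2)·(k1 + k2).
t=0.000000, u=1.180000:
  k1 = f(0.000000, 1.180000) = -0.300000
  k2 = f(0.350000, 1.075000) = -0.248352
  u ← 1.180000 + (0.35/2)·(-0.300000 + (-0.248352)) = 1.084038
t=0.350000, u=1.084038:
  k1 = f(0.350000, 1.084038) = -0.257390
  k2 = f(0.700000, 0.993952) = -0.320891
  u ← 1.084038 + (0.35/2)·(-0.257390 + (-0.320891)) = 0.982839
t=0.700000, u=0.982839:
  k1 = f(0.700000, 0.982839) = -0.309778
  k2 = f(1.050000, 0.874417) = -0.436554
  u ← 0.982839 + (0.35/2)·(-0.309778 + (-0.436554)) = 0.852231
u(1.05) ≈ 0.8522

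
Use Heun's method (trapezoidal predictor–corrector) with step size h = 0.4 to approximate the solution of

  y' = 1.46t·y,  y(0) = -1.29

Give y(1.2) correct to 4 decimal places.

-3.5375

Heun: k1 = f(t_n, y_n); k2 = f(t_n + h, y_n + h·k1); y_{n+1} = y_n + (h/2)·(k1 + k2).
t=0.000000, y=-1.290000:
  k1 = f(0.000000, -1.290000) = 0.000000
  k2 = f(0.400000, -1.290000) = -0.753360
  y ← -1.290000 + (0.4/2)·(0.000000 + (-0.753360)) = -1.440672
t=0.400000, y=-1.440672:
  k1 = f(0.400000, -1.440672) = -0.841352
  k2 = f(0.800000, -1.777213) = -2.075785
  y ← -1.440672 + (0.4/2)·(-0.841352 + (-2.075785)) = -2.024099
t=0.800000, y=-2.024099:
  k1 = f(0.800000, -2.024099) = -2.364148
  k2 = f(1.200000, -2.969759) = -5.203017
  y ← -2.024099 + (0.4/2)·(-2.364148 + (-5.203017)) = -3.537533
y(1.2) ≈ -3.5375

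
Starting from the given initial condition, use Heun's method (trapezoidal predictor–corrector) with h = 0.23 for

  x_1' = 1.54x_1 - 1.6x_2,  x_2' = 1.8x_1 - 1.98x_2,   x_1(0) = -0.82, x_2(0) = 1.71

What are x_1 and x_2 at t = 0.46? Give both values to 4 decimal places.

-2.5043, -0.2916

Heun on (x_1,x_2): k1 = f(t_n, state_n); k2 = f(t_n + h, state_n + h·k1); state_{n+1} = state_n + (h/2)·(k1 + k2).
0.000000: (-0.820000, 1.710000)
  k1 = (-3.998800, -4.861800)
  predictor → (-1.739724, 0.591786)
  k2 = (-3.626033, -4.303239)
  → (-1.696856, 0.656020)
0.230000: (-1.696856, 0.656020)
  k1 = (-3.662791, -4.353261)
  predictor → (-2.539298, -0.345230)
  k2 = (-3.358151, -3.887181)
  → (-2.504264, -0.291630)
(x_1(0.46), x_2(0.46)) ≈ (-2.5043, -0.2916)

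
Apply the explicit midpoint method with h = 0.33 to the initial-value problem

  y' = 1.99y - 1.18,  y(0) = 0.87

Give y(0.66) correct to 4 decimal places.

Midpoint: k1 = f(t_n, y_n); k2 = f(t_n + h/2, y_n + (h/2)·k1); y_{n+1} = y_n + h·k2.
t=0.000000, y=0.870000:
  k1 = f(0.000000, 0.870000) = 0.551300
  k2 = f(0.165000, 0.960964) = 0.732319
  y ← 0.870000 + 0.33·0.732319 = 1.111665
t=0.330000, y=1.111665:
  k1 = f(0.330000, 1.111665) = 1.032214
  k2 = f(0.495000, 1.281981) = 1.371142
  y ← 1.111665 + 0.33·1.371142 = 1.564142
y(0.66) ≈ 1.5641

1.5641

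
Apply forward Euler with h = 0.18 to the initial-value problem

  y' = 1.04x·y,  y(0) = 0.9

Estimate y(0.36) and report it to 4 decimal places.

0.9303

Euler: y_{n+1} = y_n + h·f(x_n, y_n).
x=0.000000, y=0.900000: f=0.000000 → y ← 0.900000 + 0.18·0.000000 = 0.900000
x=0.180000, y=0.900000: f=0.168480 → y ← 0.900000 + 0.18·0.168480 = 0.930326
y(0.36) ≈ 0.9303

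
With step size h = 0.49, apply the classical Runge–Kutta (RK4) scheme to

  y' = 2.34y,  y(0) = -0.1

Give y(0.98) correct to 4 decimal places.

RK4: k1 = f(t_n, y_n); k2 = f(t_n + h/2, y_n + (h/2)·k1); k3 = f(t_n + h/2, y_n + (h/2)·k2); k4 = f(t_n + h, y_n + h·k3); y_{n+1} = y_n + (h/6)·(k1 + 2k2 + 2k3 + k4).
t=0.000000, y=-0.100000:
  k1 = f(0.000000, -0.100000) = -0.234000
  k2 = f(0.245000, -0.157330) = -0.368152
  k3 = f(0.245000, -0.190197) = -0.445062
  k4 = f(0.490000, -0.318080) = -0.744308
  y ← -0.100000 + (0.49/6)·(k1 + 2k2 + 2k3 + k4) = -0.312720
t=0.490000, y=-0.312720:
  k1 = f(0.490000, -0.312720) = -0.731765
  k2 = f(0.735000, -0.492002) = -1.151286
  k3 = f(0.735000, -0.594785) = -1.391797
  k4 = f(0.980000, -0.994701) = -2.327599
  y ← -0.312720 + (0.49/6)·(k1 + 2k2 + 2k3 + k4) = -0.977938
y(0.98) ≈ -0.9779

-0.9779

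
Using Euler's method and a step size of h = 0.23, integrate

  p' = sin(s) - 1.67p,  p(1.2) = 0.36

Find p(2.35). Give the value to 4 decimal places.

Euler: p_{n+1} = p_n + h·f(s_n, p_n).
s=1.200000, p=0.360000: f=0.330839 → p ← 0.360000 + 0.23·0.330839 = 0.436093
s=1.430000, p=0.436093: f=0.261829 → p ← 0.436093 + 0.23·0.261829 = 0.496314
s=1.660000, p=0.496314: f=0.167180 → p ← 0.496314 + 0.23·0.167180 = 0.534765
s=1.890000, p=0.534765: f=0.056428 → p ← 0.534765 + 0.23·0.056428 = 0.547744
s=2.120000, p=0.547744: f=-0.061791 → p ← 0.547744 + 0.23·(-0.061791) = 0.533532
p(2.35) ≈ 0.5335

0.5335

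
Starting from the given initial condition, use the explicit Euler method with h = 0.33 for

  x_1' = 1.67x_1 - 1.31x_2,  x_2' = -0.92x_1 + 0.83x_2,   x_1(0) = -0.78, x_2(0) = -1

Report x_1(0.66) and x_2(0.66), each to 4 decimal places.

-0.7577, -1.0851

Euler on (x_1,x_2): x_1_{n+1} = x_1_n + h·x_1', x_2_{n+1} = x_2_n + h·x_2'.
0.000000: (-0.780000, -1.000000); f=(0.007400, -0.112400) → (-0.777558, -1.037092)
0.330000: (-0.777558, -1.037092); f=(0.060069, -0.145433) → (-0.757735, -1.085085)
(x_1(0.66), x_2(0.66)) ≈ (-0.7577, -1.0851)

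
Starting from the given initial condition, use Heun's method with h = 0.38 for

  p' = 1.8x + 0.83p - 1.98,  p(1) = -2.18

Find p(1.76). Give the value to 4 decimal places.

-3.6417

Heun: k1 = f(x_n, p_n); k2 = f(x_n + h, p_n + h·k1); p_{n+1} = p_n + (h/2)·(k1 + k2).
x=1.000000, p=-2.180000:
  k1 = f(1.000000, -2.180000) = -1.989400
  k2 = f(1.380000, -2.935972) = -1.932857
  p ← -2.180000 + (0.38/2)·(-1.989400 + (-1.932857)) = -2.925229
x=1.380000, p=-2.925229:
  k1 = f(1.380000, -2.925229) = -1.923940
  k2 = f(1.760000, -3.656326) = -1.846751
  p ← -2.925229 + (0.38/2)·(-1.923940 + (-1.846751)) = -3.641660
p(1.76) ≈ -3.6417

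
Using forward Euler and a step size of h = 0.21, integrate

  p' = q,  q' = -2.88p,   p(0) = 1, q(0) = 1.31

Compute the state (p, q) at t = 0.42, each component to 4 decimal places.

1.4232, -0.0660

Euler on (p,q): p_{n+1} = p_n + h·p', q_{n+1} = q_n + h·q'.
0.000000: (1.000000, 1.310000); f=(1.310000, -2.880000) → (1.275100, 0.705200)
0.210000: (1.275100, 0.705200); f=(0.705200, -3.672288) → (1.423192, -0.065980)
(p(0.42), q(0.42)) ≈ (1.4232, -0.0660)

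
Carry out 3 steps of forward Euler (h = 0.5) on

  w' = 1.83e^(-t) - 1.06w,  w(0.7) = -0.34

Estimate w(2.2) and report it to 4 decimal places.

Euler: w_{n+1} = w_n + h·f(t_n, w_n).
t=0.700000, w=-0.340000: f=1.269151 → w ← -0.340000 + 0.5·1.269151 = 0.294576
t=1.200000, w=0.294576: f=0.238935 → w ← 0.294576 + 0.5·0.238935 = 0.414043
t=1.700000, w=0.414043: f=-0.104575 → w ← 0.414043 + 0.5·(-0.104575) = 0.361756
w(2.2) ≈ 0.3618

0.3618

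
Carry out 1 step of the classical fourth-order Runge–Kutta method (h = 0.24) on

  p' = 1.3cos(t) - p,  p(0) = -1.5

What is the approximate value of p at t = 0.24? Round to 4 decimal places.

-0.9054

RK4: k1 = f(t_n, p_n); k2 = f(t_n + h/2, p_n + (h/2)·k1); k3 = f(t_n + h/2, p_n + (h/2)·k2); k4 = f(t_n + h, p_n + h·k3); p_{n+1} = p_n + (h/6)·(k1 + 2k2 + 2k3 + k4).
t=0.000000, p=-1.500000:
  k1 = f(0.000000, -1.500000) = 2.800000
  k2 = f(0.120000, -1.164000) = 2.454651
  k3 = f(0.120000, -1.205442) = 2.496093
  k4 = f(0.240000, -0.900938) = 2.163677
  p ← -1.500000 + (0.24/6)·(k1 + 2k2 + 2k3 + k4) = -0.905393
p(0.24) ≈ -0.9054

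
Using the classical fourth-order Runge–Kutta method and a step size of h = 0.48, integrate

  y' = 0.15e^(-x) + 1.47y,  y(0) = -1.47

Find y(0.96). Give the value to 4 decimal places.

-5.7929

RK4: k1 = f(x_n, y_n); k2 = f(x_n + h/2, y_n + (h/2)·k1); k3 = f(x_n + h/2, y_n + (h/2)·k2); k4 = f(x_n + h, y_n + h·k3); y_{n+1} = y_n + (h/6)·(k1 + 2k2 + 2k3 + k4).
x=0.000000, y=-1.470000:
  k1 = f(0.000000, -1.470000) = -2.010900
  k2 = f(0.240000, -1.952616) = -2.752351
  k3 = f(0.240000, -2.130564) = -3.013935
  k4 = f(0.480000, -2.916689) = -4.194715
  y ← -1.470000 + (0.48/6)·(k1 + 2k2 + 2k3 + k4) = -2.889055
x=0.480000, y=-2.889055:
  k1 = f(0.480000, -2.889055) = -4.154093
  k2 = f(0.720000, -3.886038) = -5.639462
  k3 = f(0.720000, -4.242526) = -6.163500
  k4 = f(0.960000, -5.847535) = -8.538443
  y ← -2.889055 + (0.48/6)·(k1 + 2k2 + 2k3 + k4) = -5.792932
y(0.96) ≈ -5.7929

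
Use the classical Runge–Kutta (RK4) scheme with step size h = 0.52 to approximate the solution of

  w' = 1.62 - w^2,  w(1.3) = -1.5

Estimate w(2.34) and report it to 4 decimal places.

-26.0279

RK4: k1 = f(s_n, w_n); k2 = f(s_n + h/2, w_n + (h/2)·k1); k3 = f(s_n + h/2, w_n + (h/2)·k2); k4 = f(s_n + h, w_n + h·k3); w_{n+1} = w_n + (h/6)·(k1 + 2k2 + 2k3 + k4).
s=1.300000, w=-1.500000:
  k1 = f(1.300000, -1.500000) = -0.630000
  k2 = f(1.560000, -1.663800) = -1.148230
  k3 = f(1.560000, -1.798540) = -1.614746
  k4 = f(1.820000, -2.339668) = -3.854046
  w ← -1.500000 + (0.52/6)·(k1 + 2k2 + 2k3 + k4) = -2.367533
s=1.820000, w=-2.367533:
  k1 = f(1.820000, -2.367533) = -3.985213
  k2 = f(2.080000, -3.403689) = -9.965096
  k3 = f(2.080000, -4.958458) = -22.966308
  k4 = f(2.340000, -14.310013) = -203.156476
  w ← -2.367533 + (0.52/6)·(k1 + 2k2 + 2k3 + k4) = -26.027923
w(2.34) ≈ -26.0279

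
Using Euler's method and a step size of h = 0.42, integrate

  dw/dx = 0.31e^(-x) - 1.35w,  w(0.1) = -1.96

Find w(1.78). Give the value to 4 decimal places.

Euler: w_{n+1} = w_n + h·f(x_n, w_n).
x=0.100000, w=-1.960000: f=2.926500 → w ← -1.960000 + 0.42·2.926500 = -0.730870
x=0.520000, w=-0.730870: f=1.170976 → w ← -0.730870 + 0.42·1.170976 = -0.239060
x=0.940000, w=-0.239060: f=0.443826 → w ← -0.239060 + 0.42·0.443826 = -0.052653
x=1.360000, w=-0.052653: f=0.150647 → w ← -0.052653 + 0.42·0.150647 = 0.010618
w(1.78) ≈ 0.0106

0.0106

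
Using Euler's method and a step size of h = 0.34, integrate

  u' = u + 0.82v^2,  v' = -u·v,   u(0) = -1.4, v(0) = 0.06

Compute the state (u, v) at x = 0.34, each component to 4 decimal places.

Euler on (u,v): u_{n+1} = u_n + h·u', v_{n+1} = v_n + h·v'.
0.000000: (-1.400000, 0.060000); f=(-1.397048, 0.084000) → (-1.874996, 0.088560)
(u(0.34), v(0.34)) ≈ (-1.8750, 0.0886)

-1.8750, 0.0886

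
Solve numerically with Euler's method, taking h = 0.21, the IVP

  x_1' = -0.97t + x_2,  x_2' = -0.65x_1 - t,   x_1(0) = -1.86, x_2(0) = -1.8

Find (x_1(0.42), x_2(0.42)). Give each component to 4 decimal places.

Euler on (x_1,x_2): x_1_{n+1} = x_1_n + h·x_1', x_2_{n+1} = x_2_n + h·x_2'.
0.000000: (-1.860000, -1.800000); f=(-1.800000, 1.209000) → (-2.238000, -1.546110)
0.210000: (-2.238000, -1.546110); f=(-1.749810, 1.244700) → (-2.605460, -1.284723)
(x_1(0.42), x_2(0.42)) ≈ (-2.6055, -1.2847)

-2.6055, -1.2847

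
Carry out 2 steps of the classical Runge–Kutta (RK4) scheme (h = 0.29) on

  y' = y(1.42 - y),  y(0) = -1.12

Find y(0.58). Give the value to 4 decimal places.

-29.1570

RK4: k1 = f(s_n, y_n); k2 = f(s_n + h/2, y_n + (h/2)·k1); k3 = f(s_n + h/2, y_n + (h/2)·k2); k4 = f(s_n + h, y_n + h·k3); y_{n+1} = y_n + (h/6)·(k1 + 2k2 + 2k3 + k4).
s=0.000000, y=-1.120000:
  k1 = f(0.000000, -1.120000) = -2.844800
  k2 = f(0.145000, -1.532496) = -4.524688
  k3 = f(0.145000, -1.776080) = -5.676493
  k4 = f(0.290000, -2.766183) = -11.579748
  y ← -1.120000 + (0.29/6)·(k1 + 2k2 + 2k3 + k4) = -2.803301
s=0.290000, y=-2.803301:
  k1 = f(0.290000, -2.803301) = -11.839181
  k2 = f(0.435000, -4.519982) = -26.848611
  k3 = f(0.435000, -6.696349) = -54.349909
  k4 = f(0.580000, -18.564774) = -371.012827
  y ← -2.803301 + (0.29/6)·(k1 + 2k2 + 2k3 + k4) = -29.157005
y(0.58) ≈ -29.1570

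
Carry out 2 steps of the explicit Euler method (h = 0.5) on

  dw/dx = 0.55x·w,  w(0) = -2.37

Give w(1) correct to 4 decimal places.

Euler: w_{n+1} = w_n + h·f(x_n, w_n).
x=0.000000, w=-2.370000: f=0.000000 → w ← -2.370000 + 0.5·0.000000 = -2.370000
x=0.500000, w=-2.370000: f=-0.651750 → w ← -2.370000 + 0.5·(-0.651750) = -2.695875
w(1) ≈ -2.6959

-2.6959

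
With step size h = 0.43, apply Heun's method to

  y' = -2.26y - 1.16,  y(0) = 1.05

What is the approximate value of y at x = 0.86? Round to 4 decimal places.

Heun: k1 = f(x_n, y_n); k2 = f(x_n + h, y_n + h·k1); y_{n+1} = y_n + (h/2)·(k1 + k2).
x=0.000000, y=1.050000:
  k1 = f(0.000000, 1.050000) = -3.533000
  k2 = f(0.430000, -0.469190) = -0.099631
  y ← 1.050000 + (0.43/2)·(-3.533000 + (-0.099631)) = 0.268984
x=0.430000, y=0.268984:
  k1 = f(0.430000, 0.268984) = -1.767905
  k2 = f(0.860000, -0.491215) = -0.049855
  y ← 0.268984 + (0.43/2)·(-1.767905 + (-0.049855)) = -0.121834
y(0.86) ≈ -0.1218

-0.1218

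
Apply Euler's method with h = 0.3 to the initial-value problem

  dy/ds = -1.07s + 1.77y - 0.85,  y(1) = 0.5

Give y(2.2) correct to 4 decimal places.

Euler: y_{n+1} = y_n + h·f(s_n, y_n).
s=1.000000, y=0.500000: f=-1.035000 → y ← 0.500000 + 0.3·(-1.035000) = 0.189500
s=1.300000, y=0.189500: f=-1.905585 → y ← 0.189500 + 0.3·(-1.905585) = -0.382176
s=1.600000, y=-0.382176: f=-3.238451 → y ← -0.382176 + 0.3·(-3.238451) = -1.353711
s=1.900000, y=-1.353711: f=-5.279068 → y ← -1.353711 + 0.3·(-5.279068) = -2.937431
y(2.2) ≈ -2.9374

-2.9374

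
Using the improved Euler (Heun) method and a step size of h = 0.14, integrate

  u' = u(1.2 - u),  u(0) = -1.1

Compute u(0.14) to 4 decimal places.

-1.5473

Heun: k1 = f(x_n, u_n); k2 = f(x_n + h, u_n + h·k1); u_{n+1} = u_n + (h/2)·(k1 + k2).
x=0.000000, u=-1.100000:
  k1 = f(0.000000, -1.100000) = -2.530000
  k2 = f(0.140000, -1.454200) = -3.859738
  u ← -1.100000 + (0.14/2)·(-2.530000 + (-3.859738)) = -1.547282
u(0.14) ≈ -1.5473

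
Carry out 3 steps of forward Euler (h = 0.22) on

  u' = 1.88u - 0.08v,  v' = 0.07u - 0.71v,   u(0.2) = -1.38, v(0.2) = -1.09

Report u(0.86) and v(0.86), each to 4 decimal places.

-3.8219, -0.7369

Euler on (u,v): u_{n+1} = u_n + h·u', v_{n+1} = v_n + h·v'.
0.200000: (-1.380000, -1.090000); f=(-2.507200, 0.677300) → (-1.931584, -0.940994)
0.420000: (-1.931584, -0.940994); f=(-3.556098, 0.532895) → (-2.713926, -0.823757)
0.640000: (-2.713926, -0.823757); f=(-5.036280, 0.394893) → (-3.821907, -0.736881)
(u(0.86), v(0.86)) ≈ (-3.8219, -0.7369)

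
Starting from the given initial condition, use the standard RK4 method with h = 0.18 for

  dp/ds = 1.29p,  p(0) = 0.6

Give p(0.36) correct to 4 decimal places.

0.9546

RK4: k1 = f(s_n, p_n); k2 = f(s_n + h/2, p_n + (h/2)·k1); k3 = f(s_n + h/2, p_n + (h/2)·k2); k4 = f(s_n + h, p_n + h·k3); p_{n+1} = p_n + (h/6)·(k1 + 2k2 + 2k3 + k4).
s=0.000000, p=0.600000:
  k1 = f(0.000000, 0.600000) = 0.774000
  k2 = f(0.090000, 0.669660) = 0.863861
  k3 = f(0.090000, 0.677748) = 0.874294
  k4 = f(0.180000, 0.757373) = 0.977011
  p ← 0.600000 + (0.18/6)·(k1 + 2k2 + 2k3 + k4) = 0.756820
s=0.180000, p=0.756820:
  k1 = f(0.180000, 0.756820) = 0.976297
  k2 = f(0.270000, 0.844686) = 1.089646
  k3 = f(0.270000, 0.854888) = 1.102805
  k4 = f(0.360000, 0.955325) = 1.232369
  p ← 0.756820 + (0.18/6)·(k1 + 2k2 + 2k3 + k4) = 0.954627
p(0.36) ≈ 0.9546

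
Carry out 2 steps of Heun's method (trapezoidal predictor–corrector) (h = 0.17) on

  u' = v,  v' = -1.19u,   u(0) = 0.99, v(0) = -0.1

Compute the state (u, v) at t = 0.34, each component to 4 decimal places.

Heun on (u,v): k1 = f(t_n, state_n); k2 = f(t_n + h, state_n + h·k1); state_{n+1} = state_n + (h/2)·(k1 + k2).
0.000000: (0.990000, -0.100000)
  k1 = (-0.100000, -1.178100)
  predictor → (0.973000, -0.300277)
  k2 = (-0.300277, -1.157870)
  → (0.955976, -0.298557)
0.170000: (0.955976, -0.298557)
  k1 = (-0.298557, -1.137612)
  predictor → (0.905222, -0.491951)
  k2 = (-0.491951, -1.077214)
  → (0.888783, -0.486818)
(u(0.34), v(0.34)) ≈ (0.8888, -0.4868)

0.8888, -0.4868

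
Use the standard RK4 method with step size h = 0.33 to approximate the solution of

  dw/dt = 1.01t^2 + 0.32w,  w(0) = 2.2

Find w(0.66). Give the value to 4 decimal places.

2.8195

RK4: k1 = f(t_n, w_n); k2 = f(t_n + h/2, w_n + (h/2)·k1); k3 = f(t_n + h/2, w_n + (h/2)·k2); k4 = f(t_n + h, w_n + h·k3); w_{n+1} = w_n + (h/6)·(k1 + 2k2 + 2k3 + k4).
t=0.000000, w=2.200000:
  k1 = f(0.000000, 2.200000) = 0.704000
  k2 = f(0.165000, 2.316160) = 0.768668
  k3 = f(0.165000, 2.326830) = 0.772083
  k4 = f(0.330000, 2.454787) = 0.895521
  w ← 2.200000 + (0.33/6)·(k1 + 2k2 + 2k3 + k4) = 2.457456
t=0.330000, w=2.457456:
  k1 = f(0.330000, 2.457456) = 0.896375
  k2 = f(0.495000, 2.605358) = 1.081190
  k3 = f(0.495000, 2.635853) = 1.090948
  k4 = f(0.660000, 2.817469) = 1.341546
  w ← 2.457456 + (0.33/6)·(k1 + 2k2 + 2k3 + k4) = 2.819477
w(0.66) ≈ 2.8195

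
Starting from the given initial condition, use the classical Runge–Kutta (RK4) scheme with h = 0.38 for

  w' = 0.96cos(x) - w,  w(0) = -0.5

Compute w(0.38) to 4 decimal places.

RK4: k1 = f(x_n, w_n); k2 = f(x_n + h/2, w_n + (h/2)·k1); k3 = f(x_n + h/2, w_n + (h/2)·k2); k4 = f(x_n + h, w_n + h·k3); w_{n+1} = w_n + (h/6)·(k1 + 2k2 + 2k3 + k4).
x=0.000000, w=-0.500000:
  k1 = f(0.000000, -0.500000) = 1.460000
  k2 = f(0.190000, -0.222600) = 1.165324
  k3 = f(0.190000, -0.278588) = 1.221312
  k4 = f(0.380000, -0.035901) = 0.927419
  w ← -0.500000 + (0.38/6)·(k1 + 2k2 + 2k3 + k4) = -0.046489
w(0.38) ≈ -0.0465

-0.0465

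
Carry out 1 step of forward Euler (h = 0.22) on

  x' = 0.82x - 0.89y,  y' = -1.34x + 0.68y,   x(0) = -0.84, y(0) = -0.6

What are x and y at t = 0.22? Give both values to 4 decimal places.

-0.8741, -0.4421

Euler on (x,y): x_{n+1} = x_n + h·x', y_{n+1} = y_n + h·y'.
0.000000: (-0.840000, -0.600000); f=(-0.154800, 0.717600) → (-0.874056, -0.442128)
(x(0.22), y(0.22)) ≈ (-0.8741, -0.4421)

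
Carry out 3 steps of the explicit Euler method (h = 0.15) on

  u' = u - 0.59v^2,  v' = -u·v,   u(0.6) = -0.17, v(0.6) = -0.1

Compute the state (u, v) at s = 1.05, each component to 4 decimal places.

Euler on (u,v): u_{n+1} = u_n + h·u', v_{n+1} = v_n + h·v'.
0.600000: (-0.170000, -0.100000); f=(-0.175900, -0.017000) → (-0.196385, -0.102550)
0.750000: (-0.196385, -0.102550); f=(-0.202590, -0.020139) → (-0.226773, -0.105571)
0.900000: (-0.226773, -0.105571); f=(-0.233349, -0.023941) → (-0.261776, -0.109162)
(u(1.05), v(1.05)) ≈ (-0.2618, -0.1092)

-0.2618, -0.1092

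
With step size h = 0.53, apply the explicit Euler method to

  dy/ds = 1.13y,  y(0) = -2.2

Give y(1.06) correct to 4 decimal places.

Euler: y_{n+1} = y_n + h·f(s_n, y_n).
s=0.000000, y=-2.200000: f=-2.486000 → y ← -2.200000 + 0.53·(-2.486000) = -3.517580
s=0.530000, y=-3.517580: f=-3.974865 → y ← -3.517580 + 0.53·(-3.974865) = -5.624259
y(1.06) ≈ -5.6243

-5.6243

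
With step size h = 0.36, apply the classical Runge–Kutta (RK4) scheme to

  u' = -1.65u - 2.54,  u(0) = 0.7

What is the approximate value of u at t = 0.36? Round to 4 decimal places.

-0.3017

RK4: k1 = f(t_n, u_n); k2 = f(t_n + h/2, u_n + (h/2)·k1); k3 = f(t_n + h/2, u_n + (h/2)·k2); k4 = f(t_n + h, u_n + h·k3); u_{n+1} = u_n + (h/6)·(k1 + 2k2 + 2k3 + k4).
t=0.000000, u=0.700000:
  k1 = f(0.000000, 0.700000) = -3.695000
  k2 = f(0.180000, 0.034900) = -2.597585
  k3 = f(0.180000, 0.232435) = -2.923517
  k4 = f(0.360000, -0.352466) = -1.958431
  u ← 0.700000 + (0.36/6)·(k1 + 2k2 + 2k3 + k4) = -0.301738
u(0.36) ≈ -0.3017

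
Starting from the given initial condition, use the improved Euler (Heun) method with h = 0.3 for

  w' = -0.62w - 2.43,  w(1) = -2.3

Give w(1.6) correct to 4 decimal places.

-2.8003

Heun: k1 = f(x_n, w_n); k2 = f(x_n + h, w_n + h·k1); w_{n+1} = w_n + (h/2)·(k1 + k2).
x=1.000000, w=-2.300000:
  k1 = f(1.000000, -2.300000) = -1.004000
  k2 = f(1.300000, -2.601200) = -0.817256
  w ← -2.300000 + (0.3/2)·(-1.004000 + (-0.817256)) = -2.573188
x=1.300000, w=-2.573188:
  k1 = f(1.300000, -2.573188) = -0.834623
  k2 = f(1.600000, -2.823575) = -0.679383
  w ← -2.573188 + (0.3/2)·(-0.834623 + (-0.679383)) = -2.800289
w(1.6) ≈ -2.8003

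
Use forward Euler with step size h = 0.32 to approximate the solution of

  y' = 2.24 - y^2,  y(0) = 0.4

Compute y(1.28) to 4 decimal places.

1.4964

Euler: y_{n+1} = y_n + h·f(t_n, y_n).
t=0.000000, y=0.400000: f=2.080000 → y ← 0.400000 + 0.32·2.080000 = 1.065600
t=0.320000, y=1.065600: f=1.104497 → y ← 1.065600 + 0.32·1.104497 = 1.419039
t=0.640000, y=1.419039: f=0.226329 → y ← 1.419039 + 0.32·0.226329 = 1.491464
t=0.960000, y=1.491464: f=0.015535 → y ← 1.491464 + 0.32·0.015535 = 1.496435
y(1.28) ≈ 1.4964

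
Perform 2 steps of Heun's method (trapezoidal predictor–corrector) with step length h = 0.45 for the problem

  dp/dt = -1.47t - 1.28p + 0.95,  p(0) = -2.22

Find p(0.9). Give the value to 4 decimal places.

Heun: k1 = f(t_n, p_n); k2 = f(t_n + h, p_n + h·k1); p_{n+1} = p_n + (h/2)·(k1 + k2).
t=0.000000, p=-2.220000:
  k1 = f(0.000000, -2.220000) = 3.791600
  k2 = f(0.450000, -0.513780) = 0.946138
  p ← -2.220000 + (0.45/2)·(3.791600 + 0.946138) = -1.154009
t=0.450000, p=-1.154009:
  k1 = f(0.450000, -1.154009) = 1.765631
  k2 = f(0.900000, -0.359475) = 0.087128
  p ← -1.154009 + (0.45/2)·(1.765631 + 0.087128) = -0.737138
p(0.9) ≈ -0.7371

-0.7371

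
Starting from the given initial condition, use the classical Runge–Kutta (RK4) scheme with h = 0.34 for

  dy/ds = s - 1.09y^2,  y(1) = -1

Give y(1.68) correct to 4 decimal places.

RK4: k1 = f(s_n, y_n); k2 = f(s_n + h/2, y_n + (h/2)·k1); k3 = f(s_n + h/2, y_n + (h/2)·k2); k4 = f(s_n + h, y_n + h·k3); y_{n+1} = y_n + (h/6)·(k1 + 2k2 + 2k3 + k4).
s=1.000000, y=-1.000000:
  k1 = f(1.000000, -1.000000) = -0.090000
  k2 = f(1.170000, -1.015300) = 0.046391
  k3 = f(1.170000, -0.992114) = 0.097125
  k4 = f(1.340000, -0.966978) = 0.320800
  y ← -1.000000 + (0.34/6)·(k1 + 2k2 + 2k3 + k4) = -0.970656
s=1.340000, y=-0.970656:
  k1 = f(1.340000, -0.970656) = 0.313031
  k2 = f(1.510000, -0.917441) = 0.592549
  k3 = f(1.510000, -0.869923) = 0.685125
  k4 = f(1.680000, -0.737714) = 1.086799
  y ← -0.970656 + (0.34/6)·(k1 + 2k2 + 2k3 + k4) = -0.746529
y(1.68) ≈ -0.7465

-0.7465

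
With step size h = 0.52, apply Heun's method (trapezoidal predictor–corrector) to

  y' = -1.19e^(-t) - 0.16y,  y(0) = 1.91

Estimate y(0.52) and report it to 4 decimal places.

Heun: k1 = f(t_n, y_n); k2 = f(t_n + h, y_n + h·k1); y_{n+1} = y_n + (h/2)·(k1 + k2).
t=0.000000, y=1.910000:
  k1 = f(0.000000, 1.910000) = -1.495600
  k2 = f(0.520000, 1.132288) = -0.888646
  y ← 1.910000 + (0.52/2)·(-1.495600 + (-0.888646)) = 1.290096
y(0.52) ≈ 1.2901

1.2901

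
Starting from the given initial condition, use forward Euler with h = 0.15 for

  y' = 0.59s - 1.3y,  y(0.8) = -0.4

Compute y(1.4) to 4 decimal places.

Euler: y_{n+1} = y_n + h·f(s_n, y_n).
s=0.800000, y=-0.400000: f=0.992000 → y ← -0.400000 + 0.15·0.992000 = -0.251200
s=0.950000, y=-0.251200: f=0.887060 → y ← -0.251200 + 0.15·0.887060 = -0.118141
s=1.100000, y=-0.118141: f=0.802583 → y ← -0.118141 + 0.15·0.802583 = 0.002246
s=1.250000, y=0.002246: f=0.734580 → y ← 0.002246 + 0.15·0.734580 = 0.112433
y(1.4) ≈ 0.1124

0.1124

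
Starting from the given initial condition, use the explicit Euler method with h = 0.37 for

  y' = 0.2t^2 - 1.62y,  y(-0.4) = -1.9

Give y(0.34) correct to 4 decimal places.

-0.3001

Euler: y_{n+1} = y_n + h·f(t_n, y_n).
t=-0.400000, y=-1.900000: f=3.110000 → y ← -1.900000 + 0.37·3.110000 = -0.749300
t=-0.030000, y=-0.749300: f=1.214046 → y ← -0.749300 + 0.37·1.214046 = -0.300103
y(0.34) ≈ -0.3001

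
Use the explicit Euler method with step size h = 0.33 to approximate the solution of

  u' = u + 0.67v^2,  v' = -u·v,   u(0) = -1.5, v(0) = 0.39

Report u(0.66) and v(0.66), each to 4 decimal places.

Euler on (u,v): u_{n+1} = u_n + h·u', v_{n+1} = v_n + h·v'.
0.000000: (-1.500000, 0.390000); f=(-1.398093, 0.585000) → (-1.961371, 0.583050)
0.330000: (-1.961371, 0.583050); f=(-1.733606, 1.143577) → (-2.533461, 0.960430)
(u(0.66), v(0.66)) ≈ (-2.5335, 0.9604)

-2.5335, 0.9604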